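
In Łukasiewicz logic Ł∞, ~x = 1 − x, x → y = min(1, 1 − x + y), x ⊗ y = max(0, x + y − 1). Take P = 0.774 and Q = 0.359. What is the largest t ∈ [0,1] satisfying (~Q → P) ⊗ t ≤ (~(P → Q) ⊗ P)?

~Q = 1 − 0.359 = 0.641
~Q → P = min(1, 1 − 0.641 + 0.774) = min(1, 1.133) = 1.000
So the left factor is ~Q → P = 1.000.
P → Q = min(1, 1 − 0.774 + 0.359) = min(1, 0.585) = 0.585
~(P → Q) = 1 − 0.585 = 0.415
~(P → Q) ⊗ P = max(0, 0.415 + 0.774 − 1) = max(0, 0.189) = 0.189
So the right-hand bound is ~(P → Q) ⊗ P = 0.189.
The residuum of the Łukasiewicz t-norm gives the supremum: min(1, 1 − 1.000 + 0.189).
1 − 1.000 + 0.189 = 0.189, so t = min(1, 0.189) = 0.189.
Check: 1.000 ⊗ 0.189 = max(0, 0.189) = 0.189 ≤ 0.189.

0.189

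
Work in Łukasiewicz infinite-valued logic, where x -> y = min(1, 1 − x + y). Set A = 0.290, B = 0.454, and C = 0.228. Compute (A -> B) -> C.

A -> B = min(1, 1 − 0.290 + 0.454) = min(1, 1.164) = 1.000
(A -> B) -> C = min(1, 1 − 1.000 + 0.228) = min(1, 0.228) = 0.228

0.228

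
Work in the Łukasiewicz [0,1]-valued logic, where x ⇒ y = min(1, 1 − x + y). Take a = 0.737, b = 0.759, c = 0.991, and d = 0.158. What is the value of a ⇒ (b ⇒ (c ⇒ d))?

c ⇒ d = min(1, 1 − 0.991 + 0.158) = min(1, 0.167) = 0.167
b ⇒ (c ⇒ d) = min(1, 1 − 0.759 + 0.167) = min(1, 0.408) = 0.408
a ⇒ (b ⇒ (c ⇒ d)) = min(1, 1 − 0.737 + 0.408) = min(1, 0.671) = 0.671

0.671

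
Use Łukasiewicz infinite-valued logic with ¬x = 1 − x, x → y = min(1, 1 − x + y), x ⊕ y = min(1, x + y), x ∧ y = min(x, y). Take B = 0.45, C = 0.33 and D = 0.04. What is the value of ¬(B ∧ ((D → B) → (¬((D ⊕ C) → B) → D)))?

D → B = min(1, 1 − 0.04 + 0.45) = min(1, 1.41) = 1.00
D ⊕ C = min(1, 0.04 + 0.33) = min(1, 0.37) = 0.37
(D ⊕ C) → B = min(1, 1 − 0.37 + 0.45) = min(1, 1.08) = 1.00
¬((D ⊕ C) → B) = 1 − 1.00 = 0.00
¬((D ⊕ C) → B) → D = min(1, 1 − 0.00 + 0.04) = min(1, 1.04) = 1.00
(D → B) → (¬((D ⊕ C) → B) → D) = min(1, 1 − 1.00 + 1.00) = min(1, 1.00) = 1.00
B ∧ ((D → B) → (¬((D ⊕ C) → B) → D)) = min(0.45, 1.00) = 0.45
¬(B ∧ ((D → B) → (¬((D ⊕ C) → B) → D))) = 1 − 0.45 = 0.55

0.55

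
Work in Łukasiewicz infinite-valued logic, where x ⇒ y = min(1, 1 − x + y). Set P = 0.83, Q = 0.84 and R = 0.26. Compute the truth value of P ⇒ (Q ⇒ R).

0.59

Q ⇒ R = min(1, 1 − 0.84 + 0.26) = min(1, 0.42) = 0.42
P ⇒ (Q ⇒ R) = min(1, 1 − 0.83 + 0.42) = min(1, 0.59) = 0.59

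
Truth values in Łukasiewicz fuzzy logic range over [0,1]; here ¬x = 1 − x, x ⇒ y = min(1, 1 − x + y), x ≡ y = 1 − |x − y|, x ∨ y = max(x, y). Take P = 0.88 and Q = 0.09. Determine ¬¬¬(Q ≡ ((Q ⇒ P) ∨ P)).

Q ⇒ P = min(1, 1 − 0.09 + 0.88) = min(1, 1.79) = 1.00
(Q ⇒ P) ∨ P = max(1.00, 0.88) = 1.00
Q ≡ ((Q ⇒ P) ∨ P) = 1 − |0.09 − 1.00| = 1 − 0.91 = 0.09
¬(Q ≡ ((Q ⇒ P) ∨ P)) = 1 − 0.09 = 0.91
¬¬(Q ≡ ((Q ⇒ P) ∨ P)) = 1 − 0.91 = 0.09
¬¬¬(Q ≡ ((Q ⇒ P) ∨ P)) = 1 − 0.09 = 0.91

0.91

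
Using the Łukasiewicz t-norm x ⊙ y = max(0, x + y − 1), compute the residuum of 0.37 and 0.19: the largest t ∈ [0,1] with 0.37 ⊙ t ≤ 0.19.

The residuum of the Łukasiewicz t-norm gives the supremum: min(1, 1 − 0.37 + 0.19).
1 − 0.37 + 0.19 = 0.82, so t = min(1, 0.82) = 0.82.
Check: 0.37 ⊙ 0.82 = max(0, 0.19) = 0.19 ≤ 0.19.

0.82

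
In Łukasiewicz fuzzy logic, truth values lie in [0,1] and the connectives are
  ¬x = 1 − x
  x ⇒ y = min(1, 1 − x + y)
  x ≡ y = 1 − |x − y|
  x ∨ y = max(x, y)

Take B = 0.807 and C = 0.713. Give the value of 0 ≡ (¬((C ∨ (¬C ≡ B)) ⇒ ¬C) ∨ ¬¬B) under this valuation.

0.193

¬C = 1 − 0.713 = 0.287
¬C ≡ B = 1 − |0.287 − 0.807| = 1 − 0.520 = 0.480
C ∨ (¬C ≡ B) = max(0.713, 0.480) = 0.713
(C ∨ (¬C ≡ B)) ⇒ ¬C = min(1, 1 − 0.713 + 0.287) = min(1, 0.574) = 0.574
¬((C ∨ (¬C ≡ B)) ⇒ ¬C) = 1 − 0.574 = 0.426
¬B = 1 − 0.807 = 0.193
¬¬B = 1 − 0.193 = 0.807
¬((C ∨ (¬C ≡ B)) ⇒ ¬C) ∨ ¬¬B = max(0.426, 0.807) = 0.807
0 ≡ (¬((C ∨ (¬C ≡ B)) ⇒ ¬C) ∨ ¬¬B) = 1 − |0.000 − 0.807| = 1 − 0.807 = 0.193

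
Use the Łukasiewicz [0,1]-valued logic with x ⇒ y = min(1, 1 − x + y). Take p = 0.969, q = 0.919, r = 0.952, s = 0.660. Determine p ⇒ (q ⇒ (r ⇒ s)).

0.820

r ⇒ s = min(1, 1 − 0.952 + 0.660) = min(1, 0.708) = 0.708
q ⇒ (r ⇒ s) = min(1, 1 − 0.919 + 0.708) = min(1, 0.789) = 0.789
p ⇒ (q ⇒ (r ⇒ s)) = min(1, 1 − 0.969 + 0.789) = min(1, 0.820) = 0.820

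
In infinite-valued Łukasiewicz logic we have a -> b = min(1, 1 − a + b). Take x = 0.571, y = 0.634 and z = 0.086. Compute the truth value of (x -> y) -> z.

x -> y = min(1, 1 − 0.571 + 0.634) = min(1, 1.063) = 1.000
(x -> y) -> z = min(1, 1 − 1.000 + 0.086) = min(1, 0.086) = 0.086

0.086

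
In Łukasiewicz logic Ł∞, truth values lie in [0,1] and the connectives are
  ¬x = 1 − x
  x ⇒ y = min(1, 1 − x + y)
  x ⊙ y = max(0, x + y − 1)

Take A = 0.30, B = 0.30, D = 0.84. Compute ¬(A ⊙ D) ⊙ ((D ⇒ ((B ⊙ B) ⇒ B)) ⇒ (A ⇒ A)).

A ⊙ D = max(0, 0.30 + 0.84 − 1) = max(0, 0.14) = 0.14
¬(A ⊙ D) = 1 − 0.14 = 0.86
B ⊙ B = max(0, 0.30 + 0.30 − 1) = max(0, -0.40) = 0.00
(B ⊙ B) ⇒ B = min(1, 1 − 0.00 + 0.30) = min(1, 1.30) = 1.00
D ⇒ ((B ⊙ B) ⇒ B) = min(1, 1 − 0.84 + 1.00) = min(1, 1.16) = 1.00
A ⇒ A = min(1, 1 − 0.30 + 0.30) = min(1, 1.00) = 1.00
(D ⇒ ((B ⊙ B) ⇒ B)) ⇒ (A ⇒ A) = min(1, 1 − 1.00 + 1.00) = min(1, 1.00) = 1.00
¬(A ⊙ D) ⊙ ((D ⇒ ((B ⊙ B) ⇒ B)) ⇒ (A ⇒ A)) = max(0, 0.86 + 1.00 − 1) = max(0, 0.86) = 0.86

0.86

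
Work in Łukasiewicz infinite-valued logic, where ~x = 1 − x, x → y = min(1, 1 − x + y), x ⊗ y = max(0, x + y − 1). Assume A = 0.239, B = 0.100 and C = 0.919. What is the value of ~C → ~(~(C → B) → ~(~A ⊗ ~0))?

1.000

~C = 1 − 0.919 = 0.081
C → B = min(1, 1 − 0.919 + 0.100) = min(1, 0.181) = 0.181
~(C → B) = 1 − 0.181 = 0.819
~A = 1 − 0.239 = 0.761
~0 = 1 − 0.000 = 1.000
~A ⊗ ~0 = max(0, 0.761 + 1.000 − 1) = max(0, 0.761) = 0.761
~(~A ⊗ ~0) = 1 − 0.761 = 0.239
~(C → B) → ~(~A ⊗ ~0) = min(1, 1 − 0.819 + 0.239) = min(1, 0.420) = 0.420
~(~(C → B) → ~(~A ⊗ ~0)) = 1 − 0.420 = 0.580
~C → ~(~(C → B) → ~(~A ⊗ ~0)) = min(1, 1 − 0.081 + 0.580) = min(1, 1.499) = 1.000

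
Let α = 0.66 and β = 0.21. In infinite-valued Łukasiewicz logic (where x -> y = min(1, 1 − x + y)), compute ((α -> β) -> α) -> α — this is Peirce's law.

α -> β = min(1, 1 − 0.66 + 0.21) = min(1, 0.55) = 0.55
(α -> β) -> α = min(1, 1 − 0.55 + 0.66) = min(1, 1.11) = 1.00
((α -> β) -> α) -> α = min(1, 1 − 1.00 + 0.66) = min(1, 0.66) = 0.66
(The value 0.66 < 1 shows this instance is not satisfied; not a Ł∞-tautology in general.)

0.66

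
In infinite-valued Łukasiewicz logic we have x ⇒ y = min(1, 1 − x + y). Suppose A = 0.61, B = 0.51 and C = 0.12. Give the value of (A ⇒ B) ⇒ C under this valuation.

A ⇒ B = min(1, 1 − 0.61 + 0.51) = min(1, 0.90) = 0.90
(A ⇒ B) ⇒ C = min(1, 1 − 0.90 + 0.12) = min(1, 0.22) = 0.22

0.22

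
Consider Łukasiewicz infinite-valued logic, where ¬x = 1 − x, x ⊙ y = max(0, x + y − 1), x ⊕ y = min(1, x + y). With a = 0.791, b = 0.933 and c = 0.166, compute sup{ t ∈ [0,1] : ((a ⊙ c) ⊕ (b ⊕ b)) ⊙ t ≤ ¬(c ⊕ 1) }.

0.000

a ⊙ c = max(0, 0.791 + 0.166 − 1) = max(0, -0.043) = 0.000
b ⊕ b = min(1, 0.933 + 0.933) = min(1, 1.866) = 1.000
(a ⊙ c) ⊕ (b ⊕ b) = min(1, 0.000 + 1.000) = min(1, 1.000) = 1.000
So the left factor is (a ⊙ c) ⊕ (b ⊕ b) = 1.000.
c ⊕ 1 = min(1, 0.166 + 1.000) = min(1, 1.166) = 1.000
¬(c ⊕ 1) = 1 − 1.000 = 0.000
So the right-hand bound is ¬(c ⊕ 1) = 0.000.
The residuum of the Łukasiewicz t-norm gives the supremum: min(1, 1 − 1.000 + 0.000).
1 − 1.000 + 0.000 = 0.000, so t = min(1, 0.000) = 0.000.
Check: 1.000 ⊙ 0.000 = max(0, 0.000) = 0.000 ≤ 0.000.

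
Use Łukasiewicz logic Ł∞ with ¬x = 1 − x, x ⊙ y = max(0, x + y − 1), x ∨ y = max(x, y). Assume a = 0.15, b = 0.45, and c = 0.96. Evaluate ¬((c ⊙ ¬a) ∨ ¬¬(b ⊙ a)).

¬a = 1 − 0.15 = 0.85
c ⊙ ¬a = max(0, 0.96 + 0.85 − 1) = max(0, 0.81) = 0.81
b ⊙ a = max(0, 0.45 + 0.15 − 1) = max(0, -0.40) = 0.00
¬(b ⊙ a) = 1 − 0.00 = 1.00
¬¬(b ⊙ a) = 1 − 1.00 = 0.00
(c ⊙ ¬a) ∨ ¬¬(b ⊙ a) = max(0.81, 0.00) = 0.81
¬((c ⊙ ¬a) ∨ ¬¬(b ⊙ a)) = 1 − 0.81 = 0.19

0.19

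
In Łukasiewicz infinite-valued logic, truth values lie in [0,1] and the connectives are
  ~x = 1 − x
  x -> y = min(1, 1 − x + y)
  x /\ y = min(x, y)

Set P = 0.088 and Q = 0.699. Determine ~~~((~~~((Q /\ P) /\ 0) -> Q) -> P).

0.611

Q /\ P = min(0.699, 0.088) = 0.088
(Q /\ P) /\ 0 = min(0.088, 0.000) = 0.000
~((Q /\ P) /\ 0) = 1 − 0.000 = 1.000
~~((Q /\ P) /\ 0) = 1 − 1.000 = 0.000
~~~((Q /\ P) /\ 0) = 1 − 0.000 = 1.000
~~~((Q /\ P) /\ 0) -> Q = min(1, 1 − 1.000 + 0.699) = min(1, 0.699) = 0.699
(~~~((Q /\ P) /\ 0) -> Q) -> P = min(1, 1 − 0.699 + 0.088) = min(1, 0.389) = 0.389
~((~~~((Q /\ P) /\ 0) -> Q) -> P) = 1 − 0.389 = 0.611
~~((~~~((Q /\ P) /\ 0) -> Q) -> P) = 1 − 0.611 = 0.389
~~~((~~~((Q /\ P) /\ 0) -> Q) -> P) = 1 − 0.389 = 0.611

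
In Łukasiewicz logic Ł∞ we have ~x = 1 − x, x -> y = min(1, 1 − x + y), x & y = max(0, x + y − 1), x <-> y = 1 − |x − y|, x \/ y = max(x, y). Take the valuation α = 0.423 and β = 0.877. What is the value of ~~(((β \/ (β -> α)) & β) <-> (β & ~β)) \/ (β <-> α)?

0.546

β -> α = min(1, 1 − 0.877 + 0.423) = min(1, 0.546) = 0.546
β \/ (β -> α) = max(0.877, 0.546) = 0.877
(β \/ (β -> α)) & β = max(0, 0.877 + 0.877 − 1) = max(0, 0.754) = 0.754
~β = 1 − 0.877 = 0.123
β & ~β = max(0, 0.877 + 0.123 − 1) = max(0, 0.000) = 0.000
((β \/ (β -> α)) & β) <-> (β & ~β) = 1 − |0.754 − 0.000| = 1 − 0.754 = 0.246
~(((β \/ (β -> α)) & β) <-> (β & ~β)) = 1 − 0.246 = 0.754
~~(((β \/ (β -> α)) & β) <-> (β & ~β)) = 1 − 0.754 = 0.246
β <-> α = 1 − |0.877 − 0.423| = 1 − 0.454 = 0.546
~~(((β \/ (β -> α)) & β) <-> (β & ~β)) \/ (β <-> α) = max(0.246, 0.546) = 0.546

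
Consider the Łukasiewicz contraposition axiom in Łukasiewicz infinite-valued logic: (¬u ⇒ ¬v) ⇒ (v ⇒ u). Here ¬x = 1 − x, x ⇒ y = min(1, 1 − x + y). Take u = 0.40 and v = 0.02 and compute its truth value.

¬u = 1 − 0.40 = 0.60
¬v = 1 − 0.02 = 0.98
¬u ⇒ ¬v = min(1, 1 − 0.60 + 0.98) = min(1, 1.38) = 1.00
v ⇒ u = min(1, 1 − 0.02 + 0.40) = min(1, 1.38) = 1.00
(¬u ⇒ ¬v) ⇒ (v ⇒ u) = min(1, 1 − 1.00 + 1.00) = min(1, 1.00) = 1.00
(As expected: an axiom of Ł∞, always 1.)

1.00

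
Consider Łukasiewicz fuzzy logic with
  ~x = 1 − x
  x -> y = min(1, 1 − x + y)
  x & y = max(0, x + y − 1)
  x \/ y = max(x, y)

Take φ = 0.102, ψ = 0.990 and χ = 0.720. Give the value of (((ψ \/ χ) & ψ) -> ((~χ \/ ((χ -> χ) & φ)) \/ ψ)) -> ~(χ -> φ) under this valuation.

ψ \/ χ = max(0.990, 0.720) = 0.990
(ψ \/ χ) & ψ = max(0, 0.990 + 0.990 − 1) = max(0, 0.980) = 0.980
~χ = 1 − 0.720 = 0.280
χ -> χ = min(1, 1 − 0.720 + 0.720) = min(1, 1.000) = 1.000
(χ -> χ) & φ = max(0, 1.000 + 0.102 − 1) = max(0, 0.102) = 0.102
~χ \/ ((χ -> χ) & φ) = max(0.280, 0.102) = 0.280
(~χ \/ ((χ -> χ) & φ)) \/ ψ = max(0.280, 0.990) = 0.990
((ψ \/ χ) & ψ) -> ((~χ \/ ((χ -> χ) & φ)) \/ ψ) = min(1, 1 − 0.980 + 0.990) = min(1, 1.010) = 1.000
χ -> φ = min(1, 1 − 0.720 + 0.102) = min(1, 0.382) = 0.382
~(χ -> φ) = 1 − 0.382 = 0.618
(((ψ \/ χ) & ψ) -> ((~χ \/ ((χ -> χ) & φ)) \/ ψ)) -> ~(χ -> φ) = min(1, 1 − 1.000 + 0.618) = min(1, 0.618) = 0.618

0.618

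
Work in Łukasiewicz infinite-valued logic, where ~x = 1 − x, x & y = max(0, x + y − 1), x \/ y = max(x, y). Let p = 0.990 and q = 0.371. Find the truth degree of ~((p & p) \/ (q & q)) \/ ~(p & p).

0.020

p & p = max(0, 0.990 + 0.990 − 1) = max(0, 0.980) = 0.980
q & q = max(0, 0.371 + 0.371 − 1) = max(0, -0.258) = 0.000
(p & p) \/ (q & q) = max(0.980, 0.000) = 0.980
~((p & p) \/ (q & q)) = 1 − 0.980 = 0.020
~(p & p) = 1 − 0.980 = 0.020
~((p & p) \/ (q & q)) \/ ~(p & p) = max(0.020, 0.020) = 0.020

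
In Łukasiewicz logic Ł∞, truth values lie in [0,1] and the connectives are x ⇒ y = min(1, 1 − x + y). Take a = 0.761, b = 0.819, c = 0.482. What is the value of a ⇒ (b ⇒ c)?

b ⇒ c = min(1, 1 − 0.819 + 0.482) = min(1, 0.663) = 0.663
a ⇒ (b ⇒ c) = min(1, 1 − 0.761 + 0.663) = min(1, 0.902) = 0.902

0.902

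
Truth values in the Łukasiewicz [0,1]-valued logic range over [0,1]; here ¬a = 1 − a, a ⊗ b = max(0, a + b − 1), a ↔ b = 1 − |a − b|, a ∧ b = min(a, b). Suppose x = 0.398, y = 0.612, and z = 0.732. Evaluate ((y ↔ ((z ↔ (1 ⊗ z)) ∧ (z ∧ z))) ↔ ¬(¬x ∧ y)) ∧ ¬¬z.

0.518

1 ⊗ z = max(0, 1.000 + 0.732 − 1) = max(0, 0.732) = 0.732
z ↔ (1 ⊗ z) = 1 − |0.732 − 0.732| = 1 − 0.000 = 1.000
z ∧ z = min(0.732, 0.732) = 0.732
(z ↔ (1 ⊗ z)) ∧ (z ∧ z) = min(1.000, 0.732) = 0.732
y ↔ ((z ↔ (1 ⊗ z)) ∧ (z ∧ z)) = 1 − |0.612 − 0.732| = 1 − 0.120 = 0.880
¬x = 1 − 0.398 = 0.602
¬x ∧ y = min(0.602, 0.612) = 0.602
¬(¬x ∧ y) = 1 − 0.602 = 0.398
(y ↔ ((z ↔ (1 ⊗ z)) ∧ (z ∧ z))) ↔ ¬(¬x ∧ y) = 1 − |0.880 − 0.398| = 1 − 0.482 = 0.518
¬z = 1 − 0.732 = 0.268
¬¬z = 1 − 0.268 = 0.732
((y ↔ ((z ↔ (1 ⊗ z)) ∧ (z ∧ z))) ↔ ¬(¬x ∧ y)) ∧ ¬¬z = min(0.518, 0.732) = 0.518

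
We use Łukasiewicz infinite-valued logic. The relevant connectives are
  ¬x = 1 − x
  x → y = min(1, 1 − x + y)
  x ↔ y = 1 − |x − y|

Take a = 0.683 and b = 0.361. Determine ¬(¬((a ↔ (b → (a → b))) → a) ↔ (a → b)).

0.678

a → b = min(1, 1 − 0.683 + 0.361) = min(1, 0.678) = 0.678
b → (a → b) = min(1, 1 − 0.361 + 0.678) = min(1, 1.317) = 1.000
a ↔ (b → (a → b)) = 1 − |0.683 − 1.000| = 1 − 0.317 = 0.683
(a ↔ (b → (a → b))) → a = min(1, 1 − 0.683 + 0.683) = min(1, 1.000) = 1.000
¬((a ↔ (b → (a → b))) → a) = 1 − 1.000 = 0.000
¬((a ↔ (b → (a → b))) → a) ↔ (a → b) = 1 − |0.000 − 0.678| = 1 − 0.678 = 0.322
¬(¬((a ↔ (b → (a → b))) → a) ↔ (a → b)) = 1 − 0.322 = 0.678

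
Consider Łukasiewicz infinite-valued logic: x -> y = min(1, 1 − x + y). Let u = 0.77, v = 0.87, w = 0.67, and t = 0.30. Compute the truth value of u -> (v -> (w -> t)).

w -> t = min(1, 1 − 0.67 + 0.30) = min(1, 0.63) = 0.63
v -> (w -> t) = min(1, 1 − 0.87 + 0.63) = min(1, 0.76) = 0.76
u -> (v -> (w -> t)) = min(1, 1 − 0.77 + 0.76) = min(1, 0.99) = 0.99

0.99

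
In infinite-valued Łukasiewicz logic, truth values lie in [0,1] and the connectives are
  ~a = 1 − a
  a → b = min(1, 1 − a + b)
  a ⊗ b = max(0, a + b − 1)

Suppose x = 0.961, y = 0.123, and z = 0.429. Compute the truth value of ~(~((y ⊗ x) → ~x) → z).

0.000

y ⊗ x = max(0, 0.123 + 0.961 − 1) = max(0, 0.084) = 0.084
~x = 1 − 0.961 = 0.039
(y ⊗ x) → ~x = min(1, 1 − 0.084 + 0.039) = min(1, 0.955) = 0.955
~((y ⊗ x) → ~x) = 1 − 0.955 = 0.045
~((y ⊗ x) → ~x) → z = min(1, 1 − 0.045 + 0.429) = min(1, 1.384) = 1.000
~(~((y ⊗ x) → ~x) → z) = 1 − 1.000 = 0.000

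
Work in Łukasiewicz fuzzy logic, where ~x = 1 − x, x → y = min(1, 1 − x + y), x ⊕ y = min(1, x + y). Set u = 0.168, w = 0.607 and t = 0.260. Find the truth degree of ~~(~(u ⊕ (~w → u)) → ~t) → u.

0.168

~w = 1 − 0.607 = 0.393
~w → u = min(1, 1 − 0.393 + 0.168) = min(1, 0.775) = 0.775
u ⊕ (~w → u) = min(1, 0.168 + 0.775) = min(1, 0.943) = 0.943
~(u ⊕ (~w → u)) = 1 − 0.943 = 0.057
~t = 1 − 0.260 = 0.740
~(u ⊕ (~w → u)) → ~t = min(1, 1 − 0.057 + 0.740) = min(1, 1.683) = 1.000
~(~(u ⊕ (~w → u)) → ~t) = 1 − 1.000 = 0.000
~~(~(u ⊕ (~w → u)) → ~t) = 1 − 0.000 = 1.000
~~(~(u ⊕ (~w → u)) → ~t) → u = min(1, 1 − 1.000 + 0.168) = min(1, 0.168) = 0.168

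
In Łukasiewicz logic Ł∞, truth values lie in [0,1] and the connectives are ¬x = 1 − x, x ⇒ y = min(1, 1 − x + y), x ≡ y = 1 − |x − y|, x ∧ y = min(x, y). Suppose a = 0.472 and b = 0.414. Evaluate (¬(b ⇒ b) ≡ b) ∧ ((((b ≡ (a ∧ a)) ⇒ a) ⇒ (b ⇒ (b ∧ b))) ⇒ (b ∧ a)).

0.414

b ⇒ b = min(1, 1 − 0.414 + 0.414) = min(1, 1.000) = 1.000
¬(b ⇒ b) = 1 − 1.000 = 0.000
¬(b ⇒ b) ≡ b = 1 − |0.000 − 0.414| = 1 − 0.414 = 0.586
a ∧ a = min(0.472, 0.472) = 0.472
b ≡ (a ∧ a) = 1 − |0.414 − 0.472| = 1 − 0.058 = 0.942
(b ≡ (a ∧ a)) ⇒ a = min(1, 1 − 0.942 + 0.472) = min(1, 0.530) = 0.530
b ∧ b = min(0.414, 0.414) = 0.414
b ⇒ (b ∧ b) = min(1, 1 − 0.414 + 0.414) = min(1, 1.000) = 1.000
((b ≡ (a ∧ a)) ⇒ a) ⇒ (b ⇒ (b ∧ b)) = min(1, 1 − 0.530 + 1.000) = min(1, 1.470) = 1.000
b ∧ a = min(0.414, 0.472) = 0.414
(((b ≡ (a ∧ a)) ⇒ a) ⇒ (b ⇒ (b ∧ b))) ⇒ (b ∧ a) = min(1, 1 − 1.000 + 0.414) = min(1, 0.414) = 0.414
(¬(b ⇒ b) ≡ b) ∧ ((((b ≡ (a ∧ a)) ⇒ a) ⇒ (b ⇒ (b ∧ b))) ⇒ (b ∧ a)) = min(0.586, 0.414) = 0.414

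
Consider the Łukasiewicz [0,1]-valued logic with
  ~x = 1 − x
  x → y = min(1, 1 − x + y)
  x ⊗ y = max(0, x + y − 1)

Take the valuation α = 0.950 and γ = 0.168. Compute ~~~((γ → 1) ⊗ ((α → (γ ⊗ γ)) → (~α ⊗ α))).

0.050

γ → 1 = min(1, 1 − 0.168 + 1.000) = min(1, 1.832) = 1.000
γ ⊗ γ = max(0, 0.168 + 0.168 − 1) = max(0, -0.664) = 0.000
α → (γ ⊗ γ) = min(1, 1 − 0.950 + 0.000) = min(1, 0.050) = 0.050
~α = 1 − 0.950 = 0.050
~α ⊗ α = max(0, 0.050 + 0.950 − 1) = max(0, 0.000) = 0.000
(α → (γ ⊗ γ)) → (~α ⊗ α) = min(1, 1 − 0.050 + 0.000) = min(1, 0.950) = 0.950
(γ → 1) ⊗ ((α → (γ ⊗ γ)) → (~α ⊗ α)) = max(0, 1.000 + 0.950 − 1) = max(0, 0.950) = 0.950
~((γ → 1) ⊗ ((α → (γ ⊗ γ)) → (~α ⊗ α))) = 1 − 0.950 = 0.050
~~((γ → 1) ⊗ ((α → (γ ⊗ γ)) → (~α ⊗ α))) = 1 − 0.050 = 0.950
~~~((γ → 1) ⊗ ((α → (γ ⊗ γ)) → (~α ⊗ α))) = 1 − 0.950 = 0.050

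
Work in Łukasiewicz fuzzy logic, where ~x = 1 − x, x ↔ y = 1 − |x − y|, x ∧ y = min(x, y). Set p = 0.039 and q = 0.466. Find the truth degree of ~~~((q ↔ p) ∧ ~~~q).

q ↔ p = 1 − |0.466 − 0.039| = 1 − 0.427 = 0.573
~q = 1 − 0.466 = 0.534
~~q = 1 − 0.534 = 0.466
~~~q = 1 − 0.466 = 0.534
(q ↔ p) ∧ ~~~q = min(0.573, 0.534) = 0.534
~((q ↔ p) ∧ ~~~q) = 1 − 0.534 = 0.466
~~((q ↔ p) ∧ ~~~q) = 1 − 0.466 = 0.534
~~~((q ↔ p) ∧ ~~~q) = 1 − 0.534 = 0.466

0.466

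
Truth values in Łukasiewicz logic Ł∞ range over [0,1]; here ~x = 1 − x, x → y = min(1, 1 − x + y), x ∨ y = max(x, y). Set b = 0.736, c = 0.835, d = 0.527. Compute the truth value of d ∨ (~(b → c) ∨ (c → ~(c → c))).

b → c = min(1, 1 − 0.736 + 0.835) = min(1, 1.099) = 1.000
~(b → c) = 1 − 1.000 = 0.000
c → c = min(1, 1 − 0.835 + 0.835) = min(1, 1.000) = 1.000
~(c → c) = 1 − 1.000 = 0.000
c → ~(c → c) = min(1, 1 − 0.835 + 0.000) = min(1, 0.165) = 0.165
~(b → c) ∨ (c → ~(c → c)) = max(0.000, 0.165) = 0.165
d ∨ (~(b → c) ∨ (c → ~(c → c))) = max(0.527, 0.165) = 0.527

0.527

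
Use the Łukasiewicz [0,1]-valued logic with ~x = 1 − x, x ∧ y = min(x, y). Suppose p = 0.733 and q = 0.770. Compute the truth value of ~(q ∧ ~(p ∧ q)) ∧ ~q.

0.230

p ∧ q = min(0.733, 0.770) = 0.733
~(p ∧ q) = 1 − 0.733 = 0.267
q ∧ ~(p ∧ q) = min(0.770, 0.267) = 0.267
~(q ∧ ~(p ∧ q)) = 1 − 0.267 = 0.733
~q = 1 − 0.770 = 0.230
~(q ∧ ~(p ∧ q)) ∧ ~q = min(0.733, 0.230) = 0.230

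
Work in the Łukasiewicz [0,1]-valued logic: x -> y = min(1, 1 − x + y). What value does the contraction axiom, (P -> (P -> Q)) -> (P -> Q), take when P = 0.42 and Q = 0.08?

P -> Q = min(1, 1 − 0.42 + 0.08) = min(1, 0.66) = 0.66
P -> (P -> Q) = min(1, 1 − 0.42 + 0.66) = min(1, 1.24) = 1.00
(P -> (P -> Q)) -> (P -> Q) = min(1, 1 − 1.00 + 0.66) = min(1, 0.66) = 0.66
(The value 0.66 < 1 shows this instance is not satisfied; fails in Ł∞ (the t-norm is not idempotent).)

0.66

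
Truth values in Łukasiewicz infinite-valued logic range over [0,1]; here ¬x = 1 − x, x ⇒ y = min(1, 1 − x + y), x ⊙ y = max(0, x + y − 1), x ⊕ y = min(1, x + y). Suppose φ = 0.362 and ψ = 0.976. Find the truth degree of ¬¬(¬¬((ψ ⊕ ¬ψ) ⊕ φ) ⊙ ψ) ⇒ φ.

0.386

¬ψ = 1 − 0.976 = 0.024
ψ ⊕ ¬ψ = min(1, 0.976 + 0.024) = min(1, 1.000) = 1.000
(ψ ⊕ ¬ψ) ⊕ φ = min(1, 1.000 + 0.362) = min(1, 1.362) = 1.000
¬((ψ ⊕ ¬ψ) ⊕ φ) = 1 − 1.000 = 0.000
¬¬((ψ ⊕ ¬ψ) ⊕ φ) = 1 − 0.000 = 1.000
¬¬((ψ ⊕ ¬ψ) ⊕ φ) ⊙ ψ = max(0, 1.000 + 0.976 − 1) = max(0, 0.976) = 0.976
¬(¬¬((ψ ⊕ ¬ψ) ⊕ φ) ⊙ ψ) = 1 − 0.976 = 0.024
¬¬(¬¬((ψ ⊕ ¬ψ) ⊕ φ) ⊙ ψ) = 1 − 0.024 = 0.976
¬¬(¬¬((ψ ⊕ ¬ψ) ⊕ φ) ⊙ ψ) ⇒ φ = min(1, 1 − 0.976 + 0.362) = min(1, 0.386) = 0.386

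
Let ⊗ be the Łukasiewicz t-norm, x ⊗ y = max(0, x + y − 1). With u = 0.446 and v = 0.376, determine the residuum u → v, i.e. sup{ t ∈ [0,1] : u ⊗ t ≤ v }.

0.930

The residuum of the Łukasiewicz t-norm gives the supremum: min(1, 1 − 0.446 + 0.376).
1 − 0.446 + 0.376 = 0.930, so t = min(1, 0.930) = 0.930.
Check: 0.446 ⊗ 0.930 = max(0, 0.376) = 0.376 ≤ 0.376.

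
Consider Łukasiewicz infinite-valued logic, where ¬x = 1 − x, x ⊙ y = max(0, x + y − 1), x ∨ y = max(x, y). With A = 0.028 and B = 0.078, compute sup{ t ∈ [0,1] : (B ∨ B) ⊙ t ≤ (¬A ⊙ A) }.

B ∨ B = max(0.078, 0.078) = 0.078
So the left factor is B ∨ B = 0.078.
¬A = 1 − 0.028 = 0.972
¬A ⊙ A = max(0, 0.972 + 0.028 − 1) = max(0, 0.000) = 0.000
So the right-hand bound is ¬A ⊙ A = 0.000.
The residuum of the Łukasiewicz t-norm gives the supremum: min(1, 1 − 0.078 + 0.000).
1 − 0.078 + 0.000 = 0.922, so t = min(1, 0.922) = 0.922.
Check: 0.078 ⊙ 0.922 = max(0, 0.000) = 0.000 ≤ 0.000.

0.922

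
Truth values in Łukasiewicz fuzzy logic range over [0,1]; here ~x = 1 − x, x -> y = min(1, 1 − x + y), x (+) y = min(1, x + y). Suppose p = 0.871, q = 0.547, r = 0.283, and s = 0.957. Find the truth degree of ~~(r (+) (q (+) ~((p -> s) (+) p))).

p -> s = min(1, 1 − 0.871 + 0.957) = min(1, 1.086) = 1.000
(p -> s) (+) p = min(1, 1.000 + 0.871) = min(1, 1.871) = 1.000
~((p -> s) (+) p) = 1 − 1.000 = 0.000
q (+) ~((p -> s) (+) p) = min(1, 0.547 + 0.000) = min(1, 0.547) = 0.547
r (+) (q (+) ~((p -> s) (+) p)) = min(1, 0.283 + 0.547) = min(1, 0.830) = 0.830
~(r (+) (q (+) ~((p -> s) (+) p))) = 1 − 0.830 = 0.170
~~(r (+) (q (+) ~((p -> s) (+) p))) = 1 − 0.170 = 0.830

0.830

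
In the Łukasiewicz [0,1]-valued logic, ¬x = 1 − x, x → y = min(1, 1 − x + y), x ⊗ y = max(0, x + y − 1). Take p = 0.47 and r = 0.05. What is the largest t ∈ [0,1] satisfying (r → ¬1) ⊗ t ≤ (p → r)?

0.63

¬1 = 1 − 1.00 = 0.00
r → ¬1 = min(1, 1 − 0.05 + 0.00) = min(1, 0.95) = 0.95
So the left factor is r → ¬1 = 0.95.
p → r = min(1, 1 − 0.47 + 0.05) = min(1, 0.58) = 0.58
So the right-hand bound is p → r = 0.58.
The residuum of the Łukasiewicz t-norm gives the supremum: min(1, 1 − 0.95 + 0.58).
1 − 0.95 + 0.58 = 0.63, so t = min(1, 0.63) = 0.63.
Check: 0.95 ⊗ 0.63 = max(0, 0.58) = 0.58 ≤ 0.58.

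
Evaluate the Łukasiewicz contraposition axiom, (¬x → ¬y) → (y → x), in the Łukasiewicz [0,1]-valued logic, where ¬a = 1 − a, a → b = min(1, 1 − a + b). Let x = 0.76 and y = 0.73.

1.00

¬x = 1 − 0.76 = 0.24
¬y = 1 − 0.73 = 0.27
¬x → ¬y = min(1, 1 − 0.24 + 0.27) = min(1, 1.03) = 1.00
y → x = min(1, 1 − 0.73 + 0.76) = min(1, 1.03) = 1.00
(¬x → ¬y) → (y → x) = min(1, 1 − 1.00 + 1.00) = min(1, 1.00) = 1.00
(As expected: an axiom of Ł∞, always 1.)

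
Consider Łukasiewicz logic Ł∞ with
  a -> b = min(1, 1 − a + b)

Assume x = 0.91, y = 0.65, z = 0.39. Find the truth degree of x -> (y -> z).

0.83

y -> z = min(1, 1 − 0.65 + 0.39) = min(1, 0.74) = 0.74
x -> (y -> z) = min(1, 1 − 0.91 + 0.74) = min(1, 0.83) = 0.83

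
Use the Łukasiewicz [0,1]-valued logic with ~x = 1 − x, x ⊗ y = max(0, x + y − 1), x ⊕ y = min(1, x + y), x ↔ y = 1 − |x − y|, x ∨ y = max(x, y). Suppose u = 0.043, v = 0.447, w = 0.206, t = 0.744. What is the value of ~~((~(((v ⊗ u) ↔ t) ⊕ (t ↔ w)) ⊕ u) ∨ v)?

0.447

v ⊗ u = max(0, 0.447 + 0.043 − 1) = max(0, -0.510) = 0.000
(v ⊗ u) ↔ t = 1 − |0.000 − 0.744| = 1 − 0.744 = 0.256
t ↔ w = 1 − |0.744 − 0.206| = 1 − 0.538 = 0.462
((v ⊗ u) ↔ t) ⊕ (t ↔ w) = min(1, 0.256 + 0.462) = min(1, 0.718) = 0.718
~(((v ⊗ u) ↔ t) ⊕ (t ↔ w)) = 1 − 0.718 = 0.282
~(((v ⊗ u) ↔ t) ⊕ (t ↔ w)) ⊕ u = min(1, 0.282 + 0.043) = min(1, 0.325) = 0.325
(~(((v ⊗ u) ↔ t) ⊕ (t ↔ w)) ⊕ u) ∨ v = max(0.325, 0.447) = 0.447
~((~(((v ⊗ u) ↔ t) ⊕ (t ↔ w)) ⊕ u) ∨ v) = 1 − 0.447 = 0.553
~~((~(((v ⊗ u) ↔ t) ⊕ (t ↔ w)) ⊕ u) ∨ v) = 1 − 0.553 = 0.447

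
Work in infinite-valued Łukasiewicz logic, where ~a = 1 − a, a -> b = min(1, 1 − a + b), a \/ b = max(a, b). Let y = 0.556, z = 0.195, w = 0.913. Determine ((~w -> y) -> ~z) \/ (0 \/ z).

~w = 1 − 0.913 = 0.087
~w -> y = min(1, 1 − 0.087 + 0.556) = min(1, 1.469) = 1.000
~z = 1 − 0.195 = 0.805
(~w -> y) -> ~z = min(1, 1 − 1.000 + 0.805) = min(1, 0.805) = 0.805
0 \/ z = max(0.000, 0.195) = 0.195
((~w -> y) -> ~z) \/ (0 \/ z) = max(0.805, 0.195) = 0.805

0.805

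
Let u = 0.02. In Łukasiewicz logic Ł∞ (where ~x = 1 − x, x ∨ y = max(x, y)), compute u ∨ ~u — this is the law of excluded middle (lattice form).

0.98

~u = 1 − 0.02 = 0.98
u ∨ ~u = max(0.02, 0.98) = 0.98
(The value 0.98 < 1 shows this instance is not satisfied; not a Ł∞-tautology — its value is max(a, 1−a).)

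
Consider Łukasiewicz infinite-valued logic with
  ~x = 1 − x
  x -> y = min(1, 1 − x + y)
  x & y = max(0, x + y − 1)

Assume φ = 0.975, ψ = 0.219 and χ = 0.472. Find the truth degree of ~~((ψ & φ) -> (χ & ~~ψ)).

0.806

ψ & φ = max(0, 0.219 + 0.975 − 1) = max(0, 0.194) = 0.194
~ψ = 1 − 0.219 = 0.781
~~ψ = 1 − 0.781 = 0.219
χ & ~~ψ = max(0, 0.472 + 0.219 − 1) = max(0, -0.309) = 0.000
(ψ & φ) -> (χ & ~~ψ) = min(1, 1 − 0.194 + 0.000) = min(1, 0.806) = 0.806
~((ψ & φ) -> (χ & ~~ψ)) = 1 − 0.806 = 0.194
~~((ψ & φ) -> (χ & ~~ψ)) = 1 − 0.194 = 0.806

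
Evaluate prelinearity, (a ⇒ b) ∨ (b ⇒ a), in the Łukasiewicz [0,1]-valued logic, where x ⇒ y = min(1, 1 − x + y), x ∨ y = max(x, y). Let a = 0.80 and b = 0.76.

a ⇒ b = min(1, 1 − 0.80 + 0.76) = min(1, 0.96) = 0.96
b ⇒ a = min(1, 1 − 0.76 + 0.80) = min(1, 1.04) = 1.00
(a ⇒ b) ∨ (b ⇒ a) = max(0.96, 1.00) = 1.00
(As expected: a Ł∞-tautology — holds in every MV-chain.)

1.00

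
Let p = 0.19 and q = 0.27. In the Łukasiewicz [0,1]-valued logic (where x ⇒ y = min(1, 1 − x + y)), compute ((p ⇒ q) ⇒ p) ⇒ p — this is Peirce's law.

1.00

p ⇒ q = min(1, 1 − 0.19 + 0.27) = min(1, 1.08) = 1.00
(p ⇒ q) ⇒ p = min(1, 1 − 1.00 + 0.19) = min(1, 0.19) = 0.19
((p ⇒ q) ⇒ p) ⇒ p = min(1, 1 − 0.19 + 0.19) = min(1, 1.00) = 1.00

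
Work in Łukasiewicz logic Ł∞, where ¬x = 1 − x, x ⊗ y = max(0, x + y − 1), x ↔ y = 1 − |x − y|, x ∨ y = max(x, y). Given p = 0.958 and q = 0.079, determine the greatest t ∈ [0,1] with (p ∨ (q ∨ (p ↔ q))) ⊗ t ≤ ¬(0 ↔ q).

0.121

p ↔ q = 1 − |0.958 − 0.079| = 1 − 0.879 = 0.121
q ∨ (p ↔ q) = max(0.079, 0.121) = 0.121
p ∨ (q ∨ (p ↔ q)) = max(0.958, 0.121) = 0.958
So the left factor is p ∨ (q ∨ (p ↔ q)) = 0.958.
0 ↔ q = 1 − |0.000 − 0.079| = 1 − 0.079 = 0.921
¬(0 ↔ q) = 1 − 0.921 = 0.079
So the right-hand bound is ¬(0 ↔ q) = 0.079.
The residuum of the Łukasiewicz t-norm gives the supremum: min(1, 1 − 0.958 + 0.079).
1 − 0.958 + 0.079 = 0.121, so t = min(1, 0.121) = 0.121.
Check: 0.958 ⊗ 0.121 = max(0, 0.079) = 0.079 ≤ 0.079.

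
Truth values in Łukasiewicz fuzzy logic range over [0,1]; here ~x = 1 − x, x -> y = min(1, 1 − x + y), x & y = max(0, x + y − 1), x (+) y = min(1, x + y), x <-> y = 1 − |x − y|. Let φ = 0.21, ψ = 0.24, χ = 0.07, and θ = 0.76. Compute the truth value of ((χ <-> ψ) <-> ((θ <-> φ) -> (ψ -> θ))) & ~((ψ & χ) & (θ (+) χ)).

χ <-> ψ = 1 − |0.07 − 0.24| = 1 − 0.17 = 0.83
θ <-> φ = 1 − |0.76 − 0.21| = 1 − 0.55 = 0.45
ψ -> θ = min(1, 1 − 0.24 + 0.76) = min(1, 1.52) = 1.00
(θ <-> φ) -> (ψ -> θ) = min(1, 1 − 0.45 + 1.00) = min(1, 1.55) = 1.00
(χ <-> ψ) <-> ((θ <-> φ) -> (ψ -> θ)) = 1 − |0.83 − 1.00| = 1 − 0.17 = 0.83
ψ & χ = max(0, 0.24 + 0.07 − 1) = max(0, -0.69) = 0.00
θ (+) χ = min(1, 0.76 + 0.07) = min(1, 0.83) = 0.83
(ψ & χ) & (θ (+) χ) = max(0, 0.00 + 0.83 − 1) = max(0, -0.17) = 0.00
~((ψ & χ) & (θ (+) χ)) = 1 − 0.00 = 1.00
((χ <-> ψ) <-> ((θ <-> φ) -> (ψ -> θ))) & ~((ψ & χ) & (θ (+) χ)) = max(0, 0.83 + 1.00 − 1) = max(0, 0.83) = 0.83

0.83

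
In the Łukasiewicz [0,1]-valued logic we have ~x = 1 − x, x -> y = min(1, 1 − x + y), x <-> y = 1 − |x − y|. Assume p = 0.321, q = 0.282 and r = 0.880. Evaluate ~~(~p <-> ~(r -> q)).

0.919

~p = 1 − 0.321 = 0.679
r -> q = min(1, 1 − 0.880 + 0.282) = min(1, 0.402) = 0.402
~(r -> q) = 1 − 0.402 = 0.598
~p <-> ~(r -> q) = 1 − |0.679 − 0.598| = 1 − 0.081 = 0.919
~(~p <-> ~(r -> q)) = 1 − 0.919 = 0.081
~~(~p <-> ~(r -> q)) = 1 − 0.081 = 0.919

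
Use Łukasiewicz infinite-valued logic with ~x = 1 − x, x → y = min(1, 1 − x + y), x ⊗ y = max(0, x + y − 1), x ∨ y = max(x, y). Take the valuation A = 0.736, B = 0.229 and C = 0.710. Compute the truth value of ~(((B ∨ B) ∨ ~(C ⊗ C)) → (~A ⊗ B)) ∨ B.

0.580

B ∨ B = max(0.229, 0.229) = 0.229
C ⊗ C = max(0, 0.710 + 0.710 − 1) = max(0, 0.420) = 0.420
~(C ⊗ C) = 1 − 0.420 = 0.580
(B ∨ B) ∨ ~(C ⊗ C) = max(0.229, 0.580) = 0.580
~A = 1 − 0.736 = 0.264
~A ⊗ B = max(0, 0.264 + 0.229 − 1) = max(0, -0.507) = 0.000
((B ∨ B) ∨ ~(C ⊗ C)) → (~A ⊗ B) = min(1, 1 − 0.580 + 0.000) = min(1, 0.420) = 0.420
~(((B ∨ B) ∨ ~(C ⊗ C)) → (~A ⊗ B)) = 1 − 0.420 = 0.580
~(((B ∨ B) ∨ ~(C ⊗ C)) → (~A ⊗ B)) ∨ B = max(0.580, 0.229) = 0.580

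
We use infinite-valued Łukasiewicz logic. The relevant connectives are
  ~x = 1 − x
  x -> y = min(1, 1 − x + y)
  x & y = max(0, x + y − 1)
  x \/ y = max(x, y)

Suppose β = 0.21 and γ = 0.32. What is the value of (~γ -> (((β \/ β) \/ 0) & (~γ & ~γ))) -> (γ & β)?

0.68

~γ = 1 − 0.32 = 0.68
β \/ β = max(0.21, 0.21) = 0.21
(β \/ β) \/ 0 = max(0.21, 0.00) = 0.21
~γ & ~γ = max(0, 0.68 + 0.68 − 1) = max(0, 0.36) = 0.36
((β \/ β) \/ 0) & (~γ & ~γ) = max(0, 0.21 + 0.36 − 1) = max(0, -0.43) = 0.00
~γ -> (((β \/ β) \/ 0) & (~γ & ~γ)) = min(1, 1 − 0.68 + 0.00) = min(1, 0.32) = 0.32
γ & β = max(0, 0.32 + 0.21 − 1) = max(0, -0.47) = 0.00
(~γ -> (((β \/ β) \/ 0) & (~γ & ~γ))) -> (γ & β) = min(1, 1 − 0.32 + 0.00) = min(1, 0.68) = 0.68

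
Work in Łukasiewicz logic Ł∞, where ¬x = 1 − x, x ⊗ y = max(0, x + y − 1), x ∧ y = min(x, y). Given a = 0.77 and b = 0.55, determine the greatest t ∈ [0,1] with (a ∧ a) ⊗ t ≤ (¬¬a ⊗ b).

a ∧ a = min(0.77, 0.77) = 0.77
So the left factor is a ∧ a = 0.77.
¬a = 1 − 0.77 = 0.23
¬¬a = 1 − 0.23 = 0.77
¬¬a ⊗ b = max(0, 0.77 + 0.55 − 1) = max(0, 0.32) = 0.32
So the right-hand bound is ¬¬a ⊗ b = 0.32.
The residuum of the Łukasiewicz t-norm gives the supremum: min(1, 1 − 0.77 + 0.32).
1 − 0.77 + 0.32 = 0.55, so t = min(1, 0.55) = 0.55.
Check: 0.77 ⊗ 0.55 = max(0, 0.32) = 0.32 ≤ 0.32.

0.55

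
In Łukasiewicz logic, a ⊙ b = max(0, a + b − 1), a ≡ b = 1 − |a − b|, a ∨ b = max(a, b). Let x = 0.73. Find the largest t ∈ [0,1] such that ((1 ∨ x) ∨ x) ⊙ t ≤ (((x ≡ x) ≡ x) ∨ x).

1 ∨ x = max(1.00, 0.73) = 1.00
(1 ∨ x) ∨ x = max(1.00, 0.73) = 1.00
So the left factor is (1 ∨ x) ∨ x = 1.00.
x ≡ x = 1 − |0.73 − 0.73| = 1 − 0.00 = 1.00
(x ≡ x) ≡ x = 1 − |1.00 − 0.73| = 1 − 0.27 = 0.73
((x ≡ x) ≡ x) ∨ x = max(0.73, 0.73) = 0.73
So the right-hand bound is ((x ≡ x) ≡ x) ∨ x = 0.73.
The residuum of the Łukasiewicz t-norm gives the supremum: min(1, 1 − 1.00 + 0.73).
1 − 1.00 + 0.73 = 0.73, so t = min(1, 0.73) = 0.73.
Check: 1.00 ⊙ 0.73 = max(0, 0.73) = 0.73 ≤ 0.73.

0.73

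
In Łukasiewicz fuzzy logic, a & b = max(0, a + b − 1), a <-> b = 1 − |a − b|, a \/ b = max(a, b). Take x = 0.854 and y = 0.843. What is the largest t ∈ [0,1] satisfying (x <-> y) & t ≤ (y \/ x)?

x <-> y = 1 − |0.854 − 0.843| = 1 − 0.011 = 0.989
So the left factor is x <-> y = 0.989.
y \/ x = max(0.843, 0.854) = 0.854
So the right-hand bound is y \/ x = 0.854.
The residuum of the Łukasiewicz t-norm gives the supremum: min(1, 1 − 0.989 + 0.854).
1 − 0.989 + 0.854 = 0.865, so t = min(1, 0.865) = 0.865.
Check: 0.989 & 0.865 = max(0, 0.854) = 0.854 ≤ 0.854.

0.865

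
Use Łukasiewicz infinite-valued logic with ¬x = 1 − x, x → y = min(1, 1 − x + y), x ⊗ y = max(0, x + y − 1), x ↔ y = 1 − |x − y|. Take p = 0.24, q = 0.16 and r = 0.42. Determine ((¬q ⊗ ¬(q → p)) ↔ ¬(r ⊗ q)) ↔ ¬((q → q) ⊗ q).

0.16

¬q = 1 − 0.16 = 0.84
q → p = min(1, 1 − 0.16 + 0.24) = min(1, 1.08) = 1.00
¬(q → p) = 1 − 1.00 = 0.00
¬q ⊗ ¬(q → p) = max(0, 0.84 + 0.00 − 1) = max(0, -0.16) = 0.00
r ⊗ q = max(0, 0.42 + 0.16 − 1) = max(0, -0.42) = 0.00
¬(r ⊗ q) = 1 − 0.00 = 1.00
(¬q ⊗ ¬(q → p)) ↔ ¬(r ⊗ q) = 1 − |0.00 − 1.00| = 1 − 1.00 = 0.00
q → q = min(1, 1 − 0.16 + 0.16) = min(1, 1.00) = 1.00
(q → q) ⊗ q = max(0, 1.00 + 0.16 − 1) = max(0, 0.16) = 0.16
¬((q → q) ⊗ q) = 1 − 0.16 = 0.84
((¬q ⊗ ¬(q → p)) ↔ ¬(r ⊗ q)) ↔ ¬((q → q) ⊗ q) = 1 − |0.00 − 0.84| = 1 − 0.84 = 0.16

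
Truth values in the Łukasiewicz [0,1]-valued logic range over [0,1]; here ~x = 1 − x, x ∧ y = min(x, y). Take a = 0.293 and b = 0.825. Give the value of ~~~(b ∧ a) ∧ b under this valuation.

0.707

b ∧ a = min(0.825, 0.293) = 0.293
~(b ∧ a) = 1 − 0.293 = 0.707
~~(b ∧ a) = 1 − 0.707 = 0.293
~~~(b ∧ a) = 1 − 0.293 = 0.707
~~~(b ∧ a) ∧ b = min(0.707, 0.825) = 0.707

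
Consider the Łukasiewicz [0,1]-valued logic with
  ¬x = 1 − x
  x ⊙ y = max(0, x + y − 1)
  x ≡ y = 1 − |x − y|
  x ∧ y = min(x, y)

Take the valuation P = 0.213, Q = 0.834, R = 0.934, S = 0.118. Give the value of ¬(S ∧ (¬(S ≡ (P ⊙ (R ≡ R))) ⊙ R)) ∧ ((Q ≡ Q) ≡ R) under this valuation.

0.934

R ≡ R = 1 − |0.934 − 0.934| = 1 − 0.000 = 1.000
P ⊙ (R ≡ R) = max(0, 0.213 + 1.000 − 1) = max(0, 0.213) = 0.213
S ≡ (P ⊙ (R ≡ R)) = 1 − |0.118 − 0.213| = 1 − 0.095 = 0.905
¬(S ≡ (P ⊙ (R ≡ R))) = 1 − 0.905 = 0.095
¬(S ≡ (P ⊙ (R ≡ R))) ⊙ R = max(0, 0.095 + 0.934 − 1) = max(0, 0.029) = 0.029
S ∧ (¬(S ≡ (P ⊙ (R ≡ R))) ⊙ R) = min(0.118, 0.029) = 0.029
¬(S ∧ (¬(S ≡ (P ⊙ (R ≡ R))) ⊙ R)) = 1 − 0.029 = 0.971
Q ≡ Q = 1 − |0.834 − 0.834| = 1 − 0.000 = 1.000
(Q ≡ Q) ≡ R = 1 − |1.000 − 0.934| = 1 − 0.066 = 0.934
¬(S ∧ (¬(S ≡ (P ⊙ (R ≡ R))) ⊙ R)) ∧ ((Q ≡ Q) ≡ R) = min(0.971, 0.934) = 0.934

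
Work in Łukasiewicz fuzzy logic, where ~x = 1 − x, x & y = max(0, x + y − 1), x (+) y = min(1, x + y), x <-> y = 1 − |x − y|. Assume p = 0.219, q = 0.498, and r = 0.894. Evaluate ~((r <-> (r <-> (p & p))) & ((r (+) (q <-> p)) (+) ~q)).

p & p = max(0, 0.219 + 0.219 − 1) = max(0, -0.562) = 0.000
r <-> (p & p) = 1 − |0.894 − 0.000| = 1 − 0.894 = 0.106
r <-> (r <-> (p & p)) = 1 − |0.894 − 0.106| = 1 − 0.788 = 0.212
q <-> p = 1 − |0.498 − 0.219| = 1 − 0.279 = 0.721
r (+) (q <-> p) = min(1, 0.894 + 0.721) = min(1, 1.615) = 1.000
~q = 1 − 0.498 = 0.502
(r (+) (q <-> p)) (+) ~q = min(1, 1.000 + 0.502) = min(1, 1.502) = 1.000
(r <-> (r <-> (p & p))) & ((r (+) (q <-> p)) (+) ~q) = max(0, 0.212 + 1.000 − 1) = max(0, 0.212) = 0.212
~((r <-> (r <-> (p & p))) & ((r (+) (q <-> p)) (+) ~q)) = 1 − 0.212 = 0.788

0.788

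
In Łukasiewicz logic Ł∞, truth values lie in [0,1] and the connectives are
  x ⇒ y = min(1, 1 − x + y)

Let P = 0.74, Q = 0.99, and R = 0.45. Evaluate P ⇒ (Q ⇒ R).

Q ⇒ R = min(1, 1 − 0.99 + 0.45) = min(1, 0.46) = 0.46
P ⇒ (Q ⇒ R) = min(1, 1 − 0.74 + 0.46) = min(1, 0.72) = 0.72

0.72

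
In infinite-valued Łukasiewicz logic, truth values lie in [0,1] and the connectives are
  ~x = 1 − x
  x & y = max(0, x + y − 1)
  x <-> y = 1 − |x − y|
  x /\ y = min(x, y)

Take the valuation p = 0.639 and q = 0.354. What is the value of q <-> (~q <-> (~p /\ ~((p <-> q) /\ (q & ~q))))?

0.639

~q = 1 − 0.354 = 0.646
~p = 1 − 0.639 = 0.361
p <-> q = 1 − |0.639 − 0.354| = 1 − 0.285 = 0.715
q & ~q = max(0, 0.354 + 0.646 − 1) = max(0, 0.000) = 0.000
(p <-> q) /\ (q & ~q) = min(0.715, 0.000) = 0.000
~((p <-> q) /\ (q & ~q)) = 1 − 0.000 = 1.000
~p /\ ~((p <-> q) /\ (q & ~q)) = min(0.361, 1.000) = 0.361
~q <-> (~p /\ ~((p <-> q) /\ (q & ~q))) = 1 − |0.646 − 0.361| = 1 − 0.285 = 0.715
q <-> (~q <-> (~p /\ ~((p <-> q) /\ (q & ~q)))) = 1 − |0.354 − 0.715| = 1 − 0.361 = 0.639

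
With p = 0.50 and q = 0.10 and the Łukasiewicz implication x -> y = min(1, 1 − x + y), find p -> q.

p -> q = min(1, 1 − 0.50 + 0.10) = min(1, 0.60) = 0.60
For comparison, the Gödel implication (1 if x ≤ y else y) would give 0.10.

0.60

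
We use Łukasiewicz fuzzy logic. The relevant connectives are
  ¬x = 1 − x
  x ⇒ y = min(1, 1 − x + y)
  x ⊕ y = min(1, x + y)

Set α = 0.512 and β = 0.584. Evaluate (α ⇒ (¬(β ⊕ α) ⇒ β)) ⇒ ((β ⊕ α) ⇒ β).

0.584

β ⊕ α = min(1, 0.584 + 0.512) = min(1, 1.096) = 1.000
¬(β ⊕ α) = 1 − 1.000 = 0.000
¬(β ⊕ α) ⇒ β = min(1, 1 − 0.000 + 0.584) = min(1, 1.584) = 1.000
α ⇒ (¬(β ⊕ α) ⇒ β) = min(1, 1 − 0.512 + 1.000) = min(1, 1.488) = 1.000
(β ⊕ α) ⇒ β = min(1, 1 − 1.000 + 0.584) = min(1, 0.584) = 0.584
(α ⇒ (¬(β ⊕ α) ⇒ β)) ⇒ ((β ⊕ α) ⇒ β) = min(1, 1 − 1.000 + 0.584) = min(1, 0.584) = 0.584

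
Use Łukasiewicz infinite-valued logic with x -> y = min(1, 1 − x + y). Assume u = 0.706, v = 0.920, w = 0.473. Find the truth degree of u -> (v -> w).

0.847

v -> w = min(1, 1 − 0.920 + 0.473) = min(1, 0.553) = 0.553
u -> (v -> w) = min(1, 1 − 0.706 + 0.553) = min(1, 0.847) = 0.847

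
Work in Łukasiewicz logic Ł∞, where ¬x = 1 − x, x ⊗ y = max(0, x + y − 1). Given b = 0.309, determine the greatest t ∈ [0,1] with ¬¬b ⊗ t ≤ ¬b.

1.000

¬b = 1 − 0.309 = 0.691
¬¬b = 1 − 0.691 = 0.309
So the left factor is ¬¬b = 0.309.
So the right-hand bound is ¬b = 0.691.
The residuum of the Łukasiewicz t-norm gives the supremum: min(1, 1 − 0.309 + 0.691).
1 − 0.309 + 0.691 = 1.382, so t = min(1, 1.382) = 1.000.
Check: 0.309 ⊗ 1.000 = max(0, 0.309) = 0.309 ≤ 0.691.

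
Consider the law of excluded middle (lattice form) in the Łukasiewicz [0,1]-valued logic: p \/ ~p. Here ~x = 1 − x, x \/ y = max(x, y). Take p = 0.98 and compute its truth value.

0.98

~p = 1 − 0.98 = 0.02
p \/ ~p = max(0.98, 0.02) = 0.98
(The value 0.98 < 1 shows this instance is not satisfied; not a Ł∞-tautology — its value is max(a, 1−a).)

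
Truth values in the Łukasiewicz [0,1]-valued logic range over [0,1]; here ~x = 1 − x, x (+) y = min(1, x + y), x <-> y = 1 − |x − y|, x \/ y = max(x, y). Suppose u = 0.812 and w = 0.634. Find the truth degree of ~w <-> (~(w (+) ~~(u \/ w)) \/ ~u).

0.822

~w = 1 − 0.634 = 0.366
u \/ w = max(0.812, 0.634) = 0.812
~(u \/ w) = 1 − 0.812 = 0.188
~~(u \/ w) = 1 − 0.188 = 0.812
w (+) ~~(u \/ w) = min(1, 0.634 + 0.812) = min(1, 1.446) = 1.000
~(w (+) ~~(u \/ w)) = 1 − 1.000 = 0.000
~u = 1 − 0.812 = 0.188
~(w (+) ~~(u \/ w)) \/ ~u = max(0.000, 0.188) = 0.188
~w <-> (~(w (+) ~~(u \/ w)) \/ ~u) = 1 − |0.366 − 0.188| = 1 − 0.178 = 0.822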